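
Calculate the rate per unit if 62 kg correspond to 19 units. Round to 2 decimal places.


Total kg = 62
Number of units = 19
Unit rate = 62 / 19
= 3.26 kg per unit

3.26


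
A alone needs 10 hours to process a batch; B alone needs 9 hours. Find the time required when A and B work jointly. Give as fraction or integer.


Rate of A = 1/10 job per hour
Rate of B = 1/9 job per hour
Combined rate = 1/10 + 1/9
Find common denominator: (9 + 10)/(10*9) = 19/90
Combined rate = 19/90 job per hour
Time together = 1 / (19/90) = 90/19 hours

90/19


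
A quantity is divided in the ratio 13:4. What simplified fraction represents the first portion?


Total parts = 13 + 4 = 17
First part fraction = 13/17
Simplify: 13/17 = 13/17

13/17


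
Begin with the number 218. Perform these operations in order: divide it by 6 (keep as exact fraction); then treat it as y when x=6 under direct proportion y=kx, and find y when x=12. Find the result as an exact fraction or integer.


Start with 218.
Step 1: Divide by 6: 218 / 6 = 109/3
Step 2: Direct prop: k = (109/3)/6; new y = k*12 = 109/3*12/6 = 218/3
Final result = 218/3

218/3


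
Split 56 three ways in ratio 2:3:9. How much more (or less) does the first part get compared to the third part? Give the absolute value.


Total parts = 2 + 3 + 9 = 14
Value per part = 56 / 14 = 4
Shares: 2*4=8, 3*4=12, 9*4=36
First share = 8, third share = 36
Difference = |8 - 36| = 28

28


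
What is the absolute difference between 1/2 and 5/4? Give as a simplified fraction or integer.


Simplify: 1/2 = 1/2 and 5/4 = 5/4
Find common denominator: LCD = 4
Convert: 2/4 and 5/4
Difference = |2 - 5|/4 = 3/4
Simplified = 3/4

3/4


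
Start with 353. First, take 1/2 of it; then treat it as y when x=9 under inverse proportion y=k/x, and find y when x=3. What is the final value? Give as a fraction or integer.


Start with 353.
Step 1: Take 1/2: 353 * 1/2 = 353/2
Step 2: Inverse prop: k = (353/2)*9; new y = k/3 = 353/2*9/3 = 1059/2
Final result = 1059/2

1059/2


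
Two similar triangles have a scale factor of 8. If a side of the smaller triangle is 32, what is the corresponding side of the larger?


Similar triangles have proportional sides
Scale factor = 8
Smaller side = 32
Corresponding larger side = 32 * 8
= 256

256


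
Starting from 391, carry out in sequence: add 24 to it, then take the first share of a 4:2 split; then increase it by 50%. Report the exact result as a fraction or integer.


Start with 391.
Step 1: Add 24: 391+24=415; split 4:2 first = 415*4/6 = 830/3
Step 2: Increase by 50%: 830/3 * 150/100 = 415
Final result = 415

415


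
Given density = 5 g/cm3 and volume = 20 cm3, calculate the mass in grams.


Using mass = density * volume
Density = 5 g/cm3
Volume = 20 cm3
Mass = 5 * 20
= 100 g

100


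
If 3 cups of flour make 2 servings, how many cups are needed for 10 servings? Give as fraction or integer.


Original: 3 cups for 2 servings
Target servings = 10
Scaling factor = 10/2
New amount = 3 * 10/2
= 30/2
= 15 cups

15


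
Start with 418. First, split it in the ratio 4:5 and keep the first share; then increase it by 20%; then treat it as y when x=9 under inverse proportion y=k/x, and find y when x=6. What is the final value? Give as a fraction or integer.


Start with 418.
Step 1: Split 4:5, first share = 418 * 4/9 = 1672/9
Step 2: Increase by 20%: 1672/9 * 120/100 = 3344/15
Step 3: Inverse prop: k = (3344/15)*9; new y = k/6 = 3344/15*9/6 = 1672/5
Final result = 1672/5

1672/5


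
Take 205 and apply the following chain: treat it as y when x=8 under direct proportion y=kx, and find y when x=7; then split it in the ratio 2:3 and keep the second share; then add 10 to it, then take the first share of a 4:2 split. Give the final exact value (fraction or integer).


Start with 205.
Step 1: Direct prop: k = (205)/8; new y = k*7 = 205*7/8 = 1435/8
Step 2: Split 2:3, second share = 1435/8 * 3/5 = 861/8
Step 3: Add 10: 861/8+10=941/8; split 4:2 first = 941/8*4/6 = 941/12
Final result = 941/12

941/12


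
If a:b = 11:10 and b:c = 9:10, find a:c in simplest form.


Given a:b = 11:10 and b:c = 9:10
Make b consistent. Multiply first ratio by 9: a:b = 99:90
Multiply second ratio by 10: b:c = 90:100
Now b = 90 in both, so a:b:c = 99:90:100
Therefore a:c = 99:100
Simplify by GCD: a:c = 99:100

99:100


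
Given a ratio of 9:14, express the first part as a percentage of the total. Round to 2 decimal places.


Total parts = 9 + 14 = 23
First part fraction = 9/23
Percentage = (9/23) * 100
= 0.391304 * 100
= 39.13%

39.13


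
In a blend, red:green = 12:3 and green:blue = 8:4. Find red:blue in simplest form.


Given a:b = 12:3 and b:c = 8:4
Make b consistent. Multiply first ratio by 8: a:b = 96:24
Multiply second ratio by 3: b:c = 24:12
Now b = 24 in both, so a:b:c = 96:24:12
Therefore a:c = 96:12
Simplify by GCD: a:c = 8:1

8:1


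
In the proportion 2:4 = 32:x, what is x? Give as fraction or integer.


Setting up: 2/4 = 32/x
Cross multiply: 2 * x = 4 * 32
2x = 128
x = 128/2
x = 64

64


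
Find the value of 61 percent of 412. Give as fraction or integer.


Compute 61% of 412
Convert percentage: 61% = 61/100
Multiply: 412 * 61/100
= 25132/100
= 6283/25

6283/25


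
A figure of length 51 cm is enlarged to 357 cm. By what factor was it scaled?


Original length = 51 cm
Scaled length = 357 cm
Scale factor = 357 / 51
= 7

7


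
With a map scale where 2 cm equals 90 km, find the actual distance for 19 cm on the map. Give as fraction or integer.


Map scale: 2 cm = 90 km
Measured distance on map = 19 cm
Set up proportion: 19 * 90 / 2
= 1710 / 2
= 855 km

855


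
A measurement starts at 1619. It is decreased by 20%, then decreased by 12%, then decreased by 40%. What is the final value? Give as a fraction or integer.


Start: 1619
Step 1: decrease by 20% => multiply by 80/100
  1619 * 80/100 = 6476/5
Step 2: decrease by 12% => multiply by 88/100
  6476/5 * 88/100 = 142472/125
Step 3: decrease by 40% => multiply by 60/100
  142472/125 * 60/100 = 427416/625
Final value = 427416/625

427416/625


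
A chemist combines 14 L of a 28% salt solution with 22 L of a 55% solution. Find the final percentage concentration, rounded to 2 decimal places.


Solute in mixture 1 = 28% of 14 L = 14*28/100 = 98/25 L
Solute in mixture 2 = 55% of 22 L = 22*55/100 = 121/10 L
Total solute = 98/25 + 121/10 = 801/50 L
Total volume = 14 + 22 = 36 L
Final concentration = 801/50/36 * 100 = 44.50%

44.50


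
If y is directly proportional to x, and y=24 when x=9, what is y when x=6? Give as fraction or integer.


Direct proportion: y = kx
Find k: k = 24/9 = 8/3
Compute y at x=6: y = 8/3 * 6
y = 16

16


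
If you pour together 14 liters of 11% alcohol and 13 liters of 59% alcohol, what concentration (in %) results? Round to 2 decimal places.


Solute in mixture 1 = 11% of 14 L = 14*11/100 = 77/50 L
Solute in mixture 2 = 59% of 13 L = 13*59/100 = 767/100 L
Total solute = 77/50 + 767/100 = 921/100 L
Total volume = 14 + 13 = 27 L
Final concentration = 921/100/27 * 100 = 34.11%

34.11


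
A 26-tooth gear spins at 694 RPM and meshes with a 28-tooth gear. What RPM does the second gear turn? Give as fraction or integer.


Gear ratio: teeth_A * RPM_A = teeth_B * RPM_B
26 * 694 = 28 * RPM_B
18044 = 28 * RPM_B
RPM_B = 18044 / 28
RPM_B = 4511/7

4511/7


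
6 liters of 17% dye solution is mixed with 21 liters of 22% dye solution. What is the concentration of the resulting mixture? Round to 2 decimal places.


Solute in mixture 1 = 17% of 6 L = 6*17/100 = 51/50 L
Solute in mixture 2 = 22% of 21 L = 21*22/100 = 231/50 L
Total solute = 51/50 + 231/50 = 141/25 L
Total volume = 6 + 21 = 27 L
Final concentration = 141/25/27 * 100 = 20.89%

20.89


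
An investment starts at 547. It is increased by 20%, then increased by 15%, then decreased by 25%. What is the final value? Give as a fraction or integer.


Start: 547
Step 1: increase by 20% => multiply by 120/100
  547 * 120/100 = 3282/5
Step 2: increase by 15% => multiply by 115/100
  3282/5 * 115/100 = 37743/50
Step 3: decrease by 25% => multiply by 75/100
  37743/50 * 75/100 = 113229/200
Final value = 113229/200

113229/200


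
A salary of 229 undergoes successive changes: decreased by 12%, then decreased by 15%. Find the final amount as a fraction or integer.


Start: 229
Step 1: decrease by 12% => multiply by 88/100
  229 * 88/100 = 5038/25
Step 2: decrease by 15% => multiply by 85/100
  5038/25 * 85/100 = 42823/250
Final value = 42823/250

42823/250


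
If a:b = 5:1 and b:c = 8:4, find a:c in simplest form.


Given a:b = 5:1 and b:c = 8:4
Make b consistent. Multiply first ratio by 8: a:b = 40:8
Multiply second ratio by 1: b:c = 8:4
Now b = 8 in both, so a:b:c = 40:8:4
Therefore a:c = 40:4
Simplify by GCD: a:c = 10:1

10:1


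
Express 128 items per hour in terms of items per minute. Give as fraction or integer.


Converting from per hour to per minute
Rate = 128 items per hour
Divide by 60: 128/60
= 32/15 items per minute

32/15


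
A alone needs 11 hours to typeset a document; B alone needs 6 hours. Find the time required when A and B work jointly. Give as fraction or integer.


Rate of A = 1/11 job per hour
Rate of B = 1/6 job per hour
Combined rate = 1/11 + 1/6
Find common denominator: (6 + 11)/(11*6) = 17/66
Combined rate = 17/66 job per hour
Time together = 1 / (17/66) = 66/17 hours

66/17


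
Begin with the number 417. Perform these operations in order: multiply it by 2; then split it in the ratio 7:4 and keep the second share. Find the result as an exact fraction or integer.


Start with 417.
Step 1: Multiply by 2: 417 * 2 = 834
Step 2: Split 7:4, second share = 834 * 4/11 = 3336/11
Final result = 3336/11

3336/11


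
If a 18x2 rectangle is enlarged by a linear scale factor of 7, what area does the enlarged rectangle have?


Original dimensions: 18 x 2
Enlargement factor = 7
New width = 18 * 7 = 126
New height = 2 * 7 = 14
New area = 126 * 14 = 1764

1764


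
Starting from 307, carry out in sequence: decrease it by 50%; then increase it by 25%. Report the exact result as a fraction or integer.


Start with 307.
Step 1: Decrease by 50%: 307 * 50/100 = 307/2
Step 2: Increase by 25%: 307/2 * 125/100 = 1535/8
Final result = 1535/8

1535/8


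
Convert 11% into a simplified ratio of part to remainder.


Part = 11%, Remainder = 89%
Ratio = 11:89
GCD(11, 89) = 1
Simplify: 11:89 = 11:89

11:89


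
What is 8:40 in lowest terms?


Find GCD(8, 40)
GCD = 8
Divide both by 8: 8/8 = 1, 40/8 = 5
Simplified ratio = 1:5

1:5


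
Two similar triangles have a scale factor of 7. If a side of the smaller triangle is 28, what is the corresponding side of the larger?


Similar triangles have proportional sides
Scale factor = 7
Smaller side = 28
Corresponding larger side = 28 * 7
= 196

196


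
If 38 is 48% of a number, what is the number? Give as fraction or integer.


Given: 38 is 48% of the whole
Set up: 38 = 48/100 * whole
whole = 38 * 100 / 48
whole = 3800 / 48
whole = 475/6

475/6


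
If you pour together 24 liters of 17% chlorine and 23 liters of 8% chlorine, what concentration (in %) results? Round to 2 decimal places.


Solute in mixture 1 = 17% of 24 L = 24*17/100 = 102/25 L
Solute in mixture 2 = 8% of 23 L = 23*8/100 = 46/25 L
Total solute = 102/25 + 46/25 = 148/25 L
Total volume = 24 + 23 = 47 L
Final concentration = 148/25/47 * 100 = 12.60%

12.60


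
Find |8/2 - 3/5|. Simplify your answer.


Simplify: 8/2 = 4 and 3/5 = 3/5
Find common denominator: LCD = 5
Convert: 20/5 and 3/5
Difference = |20 - 3|/5 = 17/5
Simplified = 17/5

17/5


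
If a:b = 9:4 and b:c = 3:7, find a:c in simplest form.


Given a:b = 9:4 and b:c = 3:7
Make b consistent. Multiply first ratio by 3: a:b = 27:12
Multiply second ratio by 4: b:c = 12:28
Now b = 12 in both, so a:b:c = 27:12:28
Therefore a:c = 27:28
Simplify by GCD: a:c = 27:28

27:28


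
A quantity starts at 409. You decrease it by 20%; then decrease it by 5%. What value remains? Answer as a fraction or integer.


Start with 409.
Step 1: Decrease by 20%: 409 * 80/100 = 1636/5
Step 2: Decrease by 5%: 1636/5 * 95/100 = 7771/25
Final result = 7771/25

7771/25


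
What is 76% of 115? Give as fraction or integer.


Compute 76% of 115
Convert percentage: 76% = 76/100
Multiply: 115 * 76/100
= 8740/100
= 437/5

437/5


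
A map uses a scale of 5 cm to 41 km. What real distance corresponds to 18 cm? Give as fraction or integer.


Map scale: 5 cm = 41 km
Measured distance on map = 18 cm
Set up proportion: 18 * 41 / 5
= 738 / 5
= 738/5 km

738/5


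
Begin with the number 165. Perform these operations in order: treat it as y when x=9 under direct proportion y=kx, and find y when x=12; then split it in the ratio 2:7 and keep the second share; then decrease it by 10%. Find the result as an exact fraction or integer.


Start with 165.
Step 1: Direct prop: k = (165)/9; new y = k*12 = 165*12/9 = 220
Step 2: Split 2:7, second share = 220 * 7/9 = 1540/9
Step 3: Decrease by 10%: 1540/9 * 90/100 = 154
Final result = 154

154


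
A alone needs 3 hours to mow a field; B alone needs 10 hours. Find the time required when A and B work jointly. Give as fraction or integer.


Rate of A = 1/3 job per hour
Rate of B = 1/10 job per hour
Combined rate = 1/3 + 1/10
Find common denominator: (10 + 3)/(3*10) = 13/30
Combined rate = 13/30 job per hour
Time together = 1 / (13/30) = 30/13 hours

30/13


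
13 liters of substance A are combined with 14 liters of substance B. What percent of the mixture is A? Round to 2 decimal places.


Volume of A = 13 L
Volume of B = 14 L
Total volume = 13 + 14 = 27 L
Percentage of A = (13/27) * 100
= 48.15%

48.15


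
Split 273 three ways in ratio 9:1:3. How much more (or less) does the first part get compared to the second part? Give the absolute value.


Total parts = 9 + 1 + 3 = 13
Value per part = 273 / 13 = 21
Shares: 9*21=189, 1*21=21, 3*21=63
First share = 189, second share = 21
Difference = |189 - 21| = 168

168


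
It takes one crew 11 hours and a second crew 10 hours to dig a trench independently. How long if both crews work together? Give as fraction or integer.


Rate of A = 1/11 job per hour
Rate of B = 1/10 job per hour
Combined rate = 1/11 + 1/10
Find common denominator: (10 + 11)/(11*10) = 21/110
Combined rate = 21/110 job per hour
Time together = 1 / (21/110) = 110/21 hours

110/21


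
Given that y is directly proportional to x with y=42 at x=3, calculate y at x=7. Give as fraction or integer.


Direct proportion: y = kx
Find k: k = 42/3 = 14
Compute y at x=7: y = 14 * 7
y = 98

98


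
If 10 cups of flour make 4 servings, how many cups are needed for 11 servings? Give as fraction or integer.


Original: 10 cups for 4 servings
Target servings = 11
Scaling factor = 11/4
New amount = 10 * 11/4
= 110/4
= 55/2 cups

55/2


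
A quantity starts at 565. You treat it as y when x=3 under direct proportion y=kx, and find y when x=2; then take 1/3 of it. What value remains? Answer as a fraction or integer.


Start with 565.
Step 1: Direct prop: k = (565)/3; new y = k*2 = 565*2/3 = 1130/3
Step 2: Take 1/3: 1130/3 * 1/3 = 1130/9
Final result = 1130/9

1130/9


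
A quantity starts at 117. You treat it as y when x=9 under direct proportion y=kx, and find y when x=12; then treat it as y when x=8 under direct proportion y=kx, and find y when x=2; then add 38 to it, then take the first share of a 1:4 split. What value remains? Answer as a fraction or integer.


Start with 117.
Step 1: Direct prop: k = (117)/9; new y = k*12 = 117*12/9 = 156
Step 2: Direct prop: k = (156)/8; new y = k*2 = 156*2/8 = 39
Step 3: Add 38: 39+38=77; split 1:4 first = 77*1/5 = 77/5
Final result = 77/5

77/5


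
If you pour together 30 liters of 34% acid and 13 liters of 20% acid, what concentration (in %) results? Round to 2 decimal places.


Solute in mixture 1 = 34% of 30 L = 30*34/100 = 51/5 L
Solute in mixture 2 = 20% of 13 L = 13*20/100 = 13/5 L
Total solute = 51/5 + 13/5 = 64/5 L
Total volume = 30 + 13 = 43 L
Final concentration = 64/5/43 * 100 = 29.77%

29.77


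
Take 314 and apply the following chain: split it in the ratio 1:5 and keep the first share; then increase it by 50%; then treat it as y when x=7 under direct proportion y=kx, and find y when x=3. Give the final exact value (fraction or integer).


Start with 314.
Step 1: Split 1:5, first share = 314 * 1/6 = 157/3
Step 2: Increase by 50%: 157/3 * 150/100 = 157/2
Step 3: Direct prop: k = (157/2)/7; new y = k*3 = 157/2*3/7 = 471/14
Final result = 471/14

471/14


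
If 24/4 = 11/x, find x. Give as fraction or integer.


Setting up: 24/4 = 11/x
Cross multiply: 24 * x = 4 * 11
24x = 44
x = 44/24
x = 11/6

11/6


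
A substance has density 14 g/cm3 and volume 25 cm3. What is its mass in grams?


Using mass = density * volume
Density = 14 g/cm3
Volume = 25 cm3
Mass = 14 * 25
= 350 g

350


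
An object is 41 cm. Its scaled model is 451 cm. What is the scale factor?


Original length = 41 cm
Scaled length = 451 cm
Scale factor = 451 / 41
= 11

11


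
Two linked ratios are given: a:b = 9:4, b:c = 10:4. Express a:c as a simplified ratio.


Given a:b = 9:4 and b:c = 10:4
Make b consistent. Multiply first ratio by 10: a:b = 90:40
Multiply second ratio by 4: b:c = 40:16
Now b = 40 in both, so a:b:c = 90:40:16
Therefore a:c = 90:16
Simplify by GCD: a:c = 45:8

45:8


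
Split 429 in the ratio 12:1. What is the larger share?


Total parts = 12 + 1 = 13
Value per part = 429 / 13 = 33
First share = 12 * 33 = 396
Second share = 1 * 33 = 33
Larger share = 396

396


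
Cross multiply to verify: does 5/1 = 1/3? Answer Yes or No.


Cross multiply to check 5/1 = 1/3
Left cross product: 5 * 3 = 15
Right cross product: 1 * 1 = 1
15 != 1
Not equal, so proportions differ => No

No


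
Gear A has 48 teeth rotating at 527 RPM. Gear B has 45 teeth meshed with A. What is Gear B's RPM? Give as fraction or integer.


Gear ratio: teeth_A * RPM_A = teeth_B * RPM_B
48 * 527 = 45 * RPM_B
25296 = 45 * RPM_B
RPM_B = 25296 / 45
RPM_B = 8432/15

8432/15


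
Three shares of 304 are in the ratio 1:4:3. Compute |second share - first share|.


Total parts = 1 + 4 + 3 = 8
Value per part = 304 / 8 = 38
Shares: 1*38=38, 4*38=152, 3*38=114
Second share = 152, first share = 38
Difference = |152 - 38| = 114

114


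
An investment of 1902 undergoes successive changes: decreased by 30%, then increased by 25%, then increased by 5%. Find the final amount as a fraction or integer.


Start: 1902
Step 1: decrease by 30% => multiply by 70/100
  1902 * 70/100 = 6657/5
Step 2: increase by 25% => multiply by 125/100
  6657/5 * 125/100 = 6657/4
Step 3: increase by 5% => multiply by 105/100
  6657/4 * 105/100 = 139797/80
Final value = 139797/80

139797/80


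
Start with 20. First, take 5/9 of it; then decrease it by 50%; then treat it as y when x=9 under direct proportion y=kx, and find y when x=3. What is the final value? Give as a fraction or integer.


Start with 20.
Step 1: Take 5/9: 20 * 5/9 = 100/9
Step 2: Decrease by 50%: 100/9 * 50/100 = 50/9
Step 3: Direct prop: k = (50/9)/9; new y = k*3 = 50/9*3/9 = 50/27
Final result = 50/27

50/27


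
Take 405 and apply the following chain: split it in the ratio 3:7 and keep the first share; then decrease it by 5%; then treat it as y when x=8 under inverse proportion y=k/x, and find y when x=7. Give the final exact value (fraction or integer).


Start with 405.
Step 1: Split 3:7, first share = 405 * 3/10 = 243/2
Step 2: Decrease by 5%: 243/2 * 95/100 = 4617/40
Step 3: Inverse prop: k = (4617/40)*8; new y = k/7 = 4617/40*8/7 = 4617/35
Final result = 4617/35

4617/35


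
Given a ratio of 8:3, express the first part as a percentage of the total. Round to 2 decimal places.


Total parts = 8 + 3 = 11
First part fraction = 8/11
Percentage = (8/11) * 100
= 0.727273 * 100
= 72.73%

72.73


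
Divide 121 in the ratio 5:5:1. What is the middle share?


Ratio = 5:5:1
Total parts = 5 + 5 + 1 = 11
Value per part = 121 / 11 = 11
First share = 5 * 11 = 55
Middle share = 5 * 11 = 55
Third share = 1 * 11 = 11

55


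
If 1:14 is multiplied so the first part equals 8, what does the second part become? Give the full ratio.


Original ratio: 1:14
First term target: 8
Scale factor = 8 / 1 = 8
Multiply second term: 14 * 8 = 112
Equivalent ratio = 8:112

8:112


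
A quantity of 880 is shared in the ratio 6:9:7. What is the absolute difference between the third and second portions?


Total parts = 6 + 9 + 7 = 22
Value per part = 880 / 22 = 40
Shares: 6*40=240, 9*40=360, 7*40=280
Third share = 280, second share = 360
Difference = |280 - 360| = 80

80


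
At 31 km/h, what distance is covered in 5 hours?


Using distance = speed * time
Speed = 31 km/h
Time = 5 hours
Distance = 31 * 5
= 155 km

155


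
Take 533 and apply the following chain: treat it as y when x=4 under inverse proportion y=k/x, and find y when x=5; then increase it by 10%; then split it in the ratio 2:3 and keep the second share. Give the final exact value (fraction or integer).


Start with 533.
Step 1: Inverse prop: k = (533)*4; new y = k/5 = 533*4/5 = 2132/5
Step 2: Increase by 10%: 2132/5 * 110/100 = 11726/25
Step 3: Split 2:3, second share = 11726/25 * 3/5 = 35178/125
Final result = 35178/125

35178/125


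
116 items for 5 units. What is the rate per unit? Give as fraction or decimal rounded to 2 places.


Total items = 116
Number of units = 5
Unit rate = 116 / 5
= 23.20 items per unit

23.20


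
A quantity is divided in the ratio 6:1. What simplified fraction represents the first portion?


Total parts = 6 + 1 = 7
First part fraction = 6/7
Simplify: 6/7 = 6/7

6/7


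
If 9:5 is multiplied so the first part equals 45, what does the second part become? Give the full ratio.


Original ratio: 9:5
First term target: 45
Scale factor = 45 / 9 = 5
Multiply second term: 5 * 5 = 25
Equivalent ratio = 45:25

45:25


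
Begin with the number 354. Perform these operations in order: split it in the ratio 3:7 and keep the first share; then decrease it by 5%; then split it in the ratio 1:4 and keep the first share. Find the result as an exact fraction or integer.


Start with 354.
Step 1: Split 3:7, first share = 354 * 3/10 = 531/5
Step 2: Decrease by 5%: 531/5 * 95/100 = 10089/100
Step 3: Split 1:4, first share = 10089/100 * 1/5 = 10089/500
Final result = 10089/500

10089/500


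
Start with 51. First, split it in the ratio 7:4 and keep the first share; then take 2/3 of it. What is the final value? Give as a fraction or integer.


Start with 51.
Step 1: Split 7:4, first share = 51 * 7/11 = 357/11
Step 2: Take 2/3: 357/11 * 2/3 = 238/11
Final result = 238/11

238/11


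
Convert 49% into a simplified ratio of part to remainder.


Part = 49%, Remainder = 51%
Ratio = 49:51
GCD(49, 51) = 1
Simplify: 49:51 = 49:51

49:51


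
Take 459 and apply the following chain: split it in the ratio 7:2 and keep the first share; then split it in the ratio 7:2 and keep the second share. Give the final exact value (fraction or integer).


Start with 459.
Step 1: Split 7:2, first share = 459 * 7/9 = 357
Step 2: Split 7:2, second share = 357 * 2/9 = 238/3
Final result = 238/3

238/3


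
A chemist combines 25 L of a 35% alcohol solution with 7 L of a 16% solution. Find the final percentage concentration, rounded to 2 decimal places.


Solute in mixture 1 = 35% of 25 L = 25*35/100 = 35/4 L
Solute in mixture 2 = 16% of 7 L = 7*16/100 = 28/25 L
Total solute = 35/4 + 28/25 = 987/100 L
Total volume = 25 + 7 = 32 L
Final concentration = 987/100/32 * 100 = 30.84%

30.84


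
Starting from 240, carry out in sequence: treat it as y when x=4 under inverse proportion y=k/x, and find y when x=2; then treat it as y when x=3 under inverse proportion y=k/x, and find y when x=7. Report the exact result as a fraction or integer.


Start with 240.
Step 1: Inverse prop: k = (240)*4; new y = k/2 = 240*4/2 = 480
Step 2: Inverse prop: k = (480)*3; new y = k/7 = 480*3/7 = 1440/7
Final result = 1440/7

1440/7


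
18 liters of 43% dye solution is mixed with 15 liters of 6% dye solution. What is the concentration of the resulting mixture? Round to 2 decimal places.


Solute in mixture 1 = 43% of 18 L = 18*43/100 = 387/50 L
Solute in mixture 2 = 6% of 15 L = 15*6/100 = 9/10 L
Total solute = 387/50 + 9/10 = 216/25 L
Total volume = 18 + 15 = 33 L
Final concentration = 216/25/33 * 100 = 26.18%

26.18


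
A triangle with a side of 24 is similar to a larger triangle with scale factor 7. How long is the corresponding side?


Similar triangles have proportional sides
Scale factor = 7
Smaller side = 24
Corresponding larger side = 24 * 7
= 168

168


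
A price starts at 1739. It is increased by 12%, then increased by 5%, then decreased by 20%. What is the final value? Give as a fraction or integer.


Start: 1739
Step 1: increase by 12% => multiply by 112/100
  1739 * 112/100 = 48692/25
Step 2: increase by 5% => multiply by 105/100
  48692/25 * 105/100 = 255633/125
Step 3: decrease by 20% => multiply by 80/100
  255633/125 * 80/100 = 1022532/625
Final value = 1022532/625

1022532/625


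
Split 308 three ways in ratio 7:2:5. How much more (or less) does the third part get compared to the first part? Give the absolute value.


Total parts = 7 + 2 + 5 = 14
Value per part = 308 / 14 = 22
Shares: 7*22=154, 2*22=44, 5*22=110
Third share = 110, first share = 154
Difference = |110 - 154| = 44

44


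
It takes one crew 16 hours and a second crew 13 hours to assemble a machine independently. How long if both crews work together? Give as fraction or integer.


Rate of A = 1/16 job per hour
Rate of B = 1/13 job per hour
Combined rate = 1/16 + 1/13
Find common denominator: (13 + 16)/(16*13) = 29/208
Combined rate = 29/208 job per hour
Time together = 1 / (29/208) = 208/29 hours

208/29


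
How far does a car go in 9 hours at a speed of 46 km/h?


Using distance = speed * time
Speed = 46 km/h
Time = 9 hours
Distance = 46 * 9
= 414 km

414


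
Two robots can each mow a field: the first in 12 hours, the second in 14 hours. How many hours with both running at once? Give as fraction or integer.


Rate of A = 1/12 job per hour
Rate of B = 1/14 job per hour
Combined rate = 1/12 + 1/14
Find common denominator: (14 + 12)/(12*14) = 26/168
Combined rate = 13/84 job per hour
Time together = 1 / (13/84) = 84/13 hours

84/13


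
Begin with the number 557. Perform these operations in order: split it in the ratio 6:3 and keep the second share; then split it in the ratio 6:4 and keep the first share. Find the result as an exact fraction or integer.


Start with 557.
Step 1: Split 6:3, second share = 557 * 3/9 = 557/3
Step 2: Split 6:4, first share = 557/3 * 6/10 = 557/5
Final result = 557/5

557/5


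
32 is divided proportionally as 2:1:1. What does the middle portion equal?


Ratio = 2:1:1
Total parts = 2 + 1 + 1 = 4
Value per part = 32 / 4 = 8
First share = 2 * 8 = 16
Middle share = 1 * 8 = 8
Third share = 1 * 8 = 8

8


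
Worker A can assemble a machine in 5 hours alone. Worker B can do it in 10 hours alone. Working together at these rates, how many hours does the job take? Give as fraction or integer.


Rate of A = 1/5 job per hour
Rate of B = 1/10 job per hour
Combined rate = 1/5 + 1/10
Find common denominator: (10 + 5)/(5*10) = 15/50
Combined rate = 3/10 job per hour
Time together = 1 / (3/10) = 10/3 hours

10/3


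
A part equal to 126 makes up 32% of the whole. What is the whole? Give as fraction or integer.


Given: 126 is 32% of the whole
Set up: 126 = 32/100 * whole
whole = 126 * 100 / 32
whole = 12600 / 32
whole = 1575/4

1575/4


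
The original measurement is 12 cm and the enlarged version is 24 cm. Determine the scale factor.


Original length = 12 cm
Scaled length = 24 cm
Scale factor = 24 / 12
= 2

2


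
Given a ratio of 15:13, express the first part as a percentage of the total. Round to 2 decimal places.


Total parts = 15 + 13 = 28
First part fraction = 15/28
Percentage = (15/28) * 100
= 0.535714 * 100
= 53.57%

53.57


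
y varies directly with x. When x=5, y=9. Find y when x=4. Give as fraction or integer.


Direct proportion: y = kx
Find k: k = 9/5 = 9/5
Compute y at x=4: y = 9/5 * 4
y = 36/5

36/5


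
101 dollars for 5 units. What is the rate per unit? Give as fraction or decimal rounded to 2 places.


Total dollars = 101
Number of units = 5
Unit rate = 101 / 5
= 20.20 dollars per unit

20.20


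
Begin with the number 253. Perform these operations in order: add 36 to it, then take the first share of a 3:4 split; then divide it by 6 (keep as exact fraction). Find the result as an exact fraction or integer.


Start with 253.
Step 1: Add 36: 253+36=289; split 3:4 first = 289*3/7 = 867/7
Step 2: Divide by 6: 867/7 / 6 = 289/14
Final result = 289/14

289/14


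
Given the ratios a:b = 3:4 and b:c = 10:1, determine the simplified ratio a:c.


Given a:b = 3:4 and b:c = 10:1
Make b consistent. Multiply first ratio by 10: a:b = 30:40
Multiply second ratio by 4: b:c = 40:4
Now b = 40 in both, so a:b:c = 30:40:4
Therefore a:c = 30:4
Simplify by GCD: a:c = 15:2

15:2


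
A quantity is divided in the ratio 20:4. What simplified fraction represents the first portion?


Total parts = 20 + 4 = 24
First part fraction = 20/24
Simplify: 20/24 = 5/6

5/6


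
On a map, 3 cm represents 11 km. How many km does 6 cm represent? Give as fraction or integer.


Map scale: 3 cm = 11 km
Measured distance on map = 6 cm
Set up proportion: 6 * 11 / 3
= 66 / 3
= 22 km

22


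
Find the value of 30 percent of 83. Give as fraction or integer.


Compute 30% of 83
Convert percentage: 30% = 30/100
Multiply: 83 * 30/100
= 2490/100
= 249/10

249/10


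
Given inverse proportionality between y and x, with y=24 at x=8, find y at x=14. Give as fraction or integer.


Inverse proportion: y = k/x
Find k: k = 8 * 24 = 192
Compute y at x=14: y = 192/14
y = 96/7

96/7


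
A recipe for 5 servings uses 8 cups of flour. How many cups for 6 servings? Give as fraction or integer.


Original: 8 cups for 5 servings
Target servings = 6
Scaling factor = 6/5
New amount = 8 * 6/5
= 48/5
= 48/5 cups

48/5


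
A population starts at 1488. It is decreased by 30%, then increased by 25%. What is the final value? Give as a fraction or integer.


Start: 1488
Step 1: decrease by 30% => multiply by 70/100
  1488 * 70/100 = 5208/5
Step 2: increase by 25% => multiply by 125/100
  5208/5 * 125/100 = 1302
Final value = 1302

1302


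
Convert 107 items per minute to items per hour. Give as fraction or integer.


Converting from per minute to per hour
Rate = 107 items per minute
Multiply by 60: 107 * 60
= 6420 items per hour

6420


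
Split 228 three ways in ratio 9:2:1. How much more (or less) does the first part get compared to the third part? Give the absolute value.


Total parts = 9 + 2 + 1 = 12
Value per part = 228 / 12 = 19
Shares: 9*19=171, 2*19=38, 1*19=19
First share = 171, third share = 19
Difference = |171 - 19| = 152

152


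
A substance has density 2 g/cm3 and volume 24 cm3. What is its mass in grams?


Using mass = density * volume
Density = 2 g/cm3
Volume = 24 cm3
Mass = 2 * 24
= 48 g

48


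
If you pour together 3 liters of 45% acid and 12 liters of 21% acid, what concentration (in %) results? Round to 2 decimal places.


Solute in mixture 1 = 45% of 3 L = 3*45/100 = 27/20 L
Solute in mixture 2 = 21% of 12 L = 12*21/100 = 63/25 L
Total solute = 27/20 + 63/25 = 387/100 L
Total volume = 3 + 12 = 15 L
Final concentration = 387/100/15 * 100 = 25.80%

25.80


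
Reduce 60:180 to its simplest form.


Find GCD(60, 180)
GCD = 60
Divide both by 60: 60/60 = 1, 180/60 = 3
Simplified ratio = 1:3

1:3


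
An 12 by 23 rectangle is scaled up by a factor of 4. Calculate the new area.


Original dimensions: 12 x 23
Enlargement factor = 4
New width = 12 * 4 = 48
New height = 23 * 4 = 92
New area = 48 * 92 = 4416

4416


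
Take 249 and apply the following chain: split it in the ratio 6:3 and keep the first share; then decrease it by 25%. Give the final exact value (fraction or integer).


Start with 249.
Step 1: Split 6:3, first share = 249 * 6/9 = 166
Step 2: Decrease by 25%: 166 * 75/100 = 249/2
Final result = 249/2

249/2


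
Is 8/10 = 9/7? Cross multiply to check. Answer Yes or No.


Cross multiply to check 8/10 = 9/7
Left cross product: 8 * 7 = 56
Right cross product: 10 * 9 = 90
56 != 90
Not equal, so proportions differ => No

No


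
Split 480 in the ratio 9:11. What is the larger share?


Total parts = 9 + 11 = 20
Value per part = 480 / 20 = 24
First share = 9 * 24 = 216
Second share = 11 * 24 = 264
Larger share = 264

264


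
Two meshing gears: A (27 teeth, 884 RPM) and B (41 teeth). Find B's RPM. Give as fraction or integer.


Gear ratio: teeth_A * RPM_A = teeth_B * RPM_B
27 * 884 = 41 * RPM_B
23868 = 41 * RPM_B
RPM_B = 23868 / 41
RPM_B = 23868/41

23868/41


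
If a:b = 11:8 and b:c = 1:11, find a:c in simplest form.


Given a:b = 11:8 and b:c = 1:11
Make b consistent. Multiply first ratio by 1: a:b = 11:8
Multiply second ratio by 8: b:c = 8:88
Now b = 8 in both, so a:b:c = 11:8:88
Therefore a:c = 11:88
Simplify by GCD: a:c = 1:8

1:8


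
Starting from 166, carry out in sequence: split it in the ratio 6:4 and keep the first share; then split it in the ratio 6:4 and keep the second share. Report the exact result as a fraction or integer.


Start with 166.
Step 1: Split 6:4, first share = 166 * 6/10 = 498/5
Step 2: Split 6:4, second share = 498/5 * 4/10 = 996/25
Final result = 996/25

996/25


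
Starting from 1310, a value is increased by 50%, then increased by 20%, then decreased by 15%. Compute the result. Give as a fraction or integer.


Start: 1310
Step 1: increase by 50% => multiply by 150/100
  1310 * 150/100 = 1965
Step 2: increase by 20% => multiply by 120/100
  1965 * 120/100 = 2358
Step 3: decrease by 15% => multiply by 85/100
  2358 * 85/100 = 20043/10
Final value = 20043/10

20043/10


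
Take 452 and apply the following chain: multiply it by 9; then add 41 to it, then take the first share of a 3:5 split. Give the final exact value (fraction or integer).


Start with 452.
Step 1: Multiply by 9: 452 * 9 = 4068
Step 2: Add 41: 4068+41=4109; split 3:5 first = 4109*3/8 = 12327/8
Final result = 12327/8

12327/8


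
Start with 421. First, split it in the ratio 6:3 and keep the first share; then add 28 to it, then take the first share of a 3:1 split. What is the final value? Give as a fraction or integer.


Start with 421.
Step 1: Split 6:3, first share = 421 * 6/9 = 842/3
Step 2: Add 28: 842/3+28=926/3; split 3:1 first = 926/3*3/4 = 463/2
Final result = 463/2

463/2


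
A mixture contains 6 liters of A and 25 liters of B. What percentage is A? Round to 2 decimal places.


Volume of A = 6 L
Volume of B = 25 L
Total volume = 6 + 25 = 31 L
Percentage of A = (6/31) * 100
= 19.35%

19.35


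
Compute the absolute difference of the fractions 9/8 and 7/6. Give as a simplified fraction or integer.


Simplify: 9/8 = 9/8 and 7/6 = 7/6
Find common denominator: LCD = 24
Convert: 27/24 and 28/24
Difference = |27 - 28|/24 = 1/24
Simplified = 1/24

1/24


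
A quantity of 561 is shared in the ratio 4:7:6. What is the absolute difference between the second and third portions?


Total parts = 4 + 7 + 6 = 17
Value per part = 561 / 17 = 33
Shares: 4*33=132, 7*33=231, 6*33=198
Second share = 231, third share = 198
Difference = |231 - 198| = 33

33


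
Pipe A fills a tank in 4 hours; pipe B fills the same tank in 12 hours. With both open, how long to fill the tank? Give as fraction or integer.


Rate of A = 1/4 job per hour
Rate of B = 1/12 job per hour
Combined rate = 1/4 + 1/12
Find common denominator: (12 + 4)/(4*12) = 16/48
Combined rate = 1/3 job per hour
Time together = 1 / (1/3) = 3 hours

3


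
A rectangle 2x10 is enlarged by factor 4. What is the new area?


Original dimensions: 2 x 10
Enlargement factor = 4
New width = 2 * 4 = 8
New height = 10 * 4 = 40
New area = 8 * 40 = 320

320


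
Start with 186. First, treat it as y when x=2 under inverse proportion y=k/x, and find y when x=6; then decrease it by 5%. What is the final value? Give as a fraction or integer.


Start with 186.
Step 1: Inverse prop: k = (186)*2; new y = k/6 = 186*2/6 = 62
Step 2: Decrease by 5%: 62 * 95/100 = 589/10
Final result = 589/10

589/10


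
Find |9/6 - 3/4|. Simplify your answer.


Simplify: 9/6 = 3/2 and 3/4 = 3/4
Find common denominator: LCD = 4
Convert: 6/4 and 3/4
Difference = |6 - 3|/4 = 3/4
Simplified = 3/4

3/4


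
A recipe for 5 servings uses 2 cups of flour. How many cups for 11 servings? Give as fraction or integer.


Original: 2 cups for 5 servings
Target servings = 11
Scaling factor = 11/5
New amount = 2 * 11/5
= 22/5
= 22/5 cups

22/5


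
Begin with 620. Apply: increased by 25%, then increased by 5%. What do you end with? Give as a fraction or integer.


Start: 620
Step 1: increase by 25% => multiply by 125/100
  620 * 125/100 = 775
Step 2: increase by 5% => multiply by 105/100
  775 * 105/100 = 3255/4
Final value = 3255/4

3255/4


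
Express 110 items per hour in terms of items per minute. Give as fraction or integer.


Converting from per hour to per minute
Rate = 110 items per hour
Divide by 60: 110/60
= 11/6 items per minute

11/6


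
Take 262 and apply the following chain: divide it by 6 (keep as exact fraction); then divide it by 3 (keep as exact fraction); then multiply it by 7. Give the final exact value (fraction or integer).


Start with 262.
Step 1: Divide by 6: 262 / 6 = 131/3
Step 2: Divide by 3: 131/3 / 3 = 131/9
Step 3: Multiply by 7: 131/9 * 7 = 917/9
Final result = 917/9

917/9


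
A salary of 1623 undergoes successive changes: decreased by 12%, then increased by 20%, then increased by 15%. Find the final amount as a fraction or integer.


Start: 1623
Step 1: decrease by 12% => multiply by 88/100
  1623 * 88/100 = 35706/25
Step 2: increase by 20% => multiply by 120/100
  35706/25 * 120/100 = 214236/125
Step 3: increase by 15% => multiply by 115/100
  214236/125 * 115/100 = 1231857/625
Final value = 1231857/625

1231857/625


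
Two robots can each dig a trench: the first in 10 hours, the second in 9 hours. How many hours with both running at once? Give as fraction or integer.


Rate of A = 1/10 job per hour
Rate of B = 1/9 job per hour
Combined rate = 1/10 + 1/9
Find common denominator: (9 + 10)/(10*9) = 19/90
Combined rate = 19/90 job per hour
Time together = 1 / (19/90) = 90/19 hours

90/19


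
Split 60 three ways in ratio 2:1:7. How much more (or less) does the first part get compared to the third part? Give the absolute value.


Total parts = 2 + 1 + 7 = 10
Value per part = 60 / 10 = 6
Shares: 2*6=12, 1*6=6, 7*6=42
First share = 12, third share = 42
Difference = |12 - 42| = 30

30


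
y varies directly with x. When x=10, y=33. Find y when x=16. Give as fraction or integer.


Direct proportion: y = kx
Find k: k = 33/10 = 33/10
Compute y at x=16: y = 33/10 * 16
y = 264/5

264/5


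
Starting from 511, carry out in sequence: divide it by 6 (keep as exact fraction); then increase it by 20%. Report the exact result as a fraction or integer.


Start with 511.
Step 1: Divide by 6: 511 / 6 = 511/6
Step 2: Increase by 20%: 511/6 * 120/100 = 511/5
Final result = 511/5

511/5


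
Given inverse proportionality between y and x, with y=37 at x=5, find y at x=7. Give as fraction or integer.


Inverse proportion: y = k/x
Find k: k = 5 * 37 = 185
Compute y at x=7: y = 185/7
y = 185/7

185/7


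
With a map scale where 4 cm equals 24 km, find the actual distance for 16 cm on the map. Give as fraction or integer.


Map scale: 4 cm = 24 km
Measured distance on map = 16 cm
Set up proportion: 16 * 24 / 4
= 384 / 4
= 96 km

96
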